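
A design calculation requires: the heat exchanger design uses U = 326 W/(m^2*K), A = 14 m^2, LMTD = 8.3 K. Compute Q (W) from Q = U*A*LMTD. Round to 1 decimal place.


Q = U * A * LMTD
Q = 326 * 14 * 8.3
Q = 37881.2 W


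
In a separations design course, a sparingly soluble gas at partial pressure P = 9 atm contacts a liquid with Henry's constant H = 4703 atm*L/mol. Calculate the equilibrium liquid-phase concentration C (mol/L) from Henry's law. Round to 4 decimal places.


C = P / H
C = 9 / 4703
C = 0.0019 mol/L


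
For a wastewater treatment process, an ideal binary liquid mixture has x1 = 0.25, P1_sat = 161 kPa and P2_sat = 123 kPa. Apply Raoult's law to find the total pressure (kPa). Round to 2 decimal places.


P = x1*P1_sat + x2*P2_sat
x2 = 1 - x1 = 1 - 0.25 = 0.75
P = 0.25*161 + 0.75*123
P = 40.25 + 92.25
P = 132.50 kPa


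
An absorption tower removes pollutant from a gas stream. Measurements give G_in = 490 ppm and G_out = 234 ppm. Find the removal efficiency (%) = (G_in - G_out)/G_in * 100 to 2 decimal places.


Efficiency = (G_in - G_out) / G_in * 100%
Efficiency = (490 - 234) / 490 * 100
Efficiency = 256 / 490 * 100
Efficiency = 52.24%


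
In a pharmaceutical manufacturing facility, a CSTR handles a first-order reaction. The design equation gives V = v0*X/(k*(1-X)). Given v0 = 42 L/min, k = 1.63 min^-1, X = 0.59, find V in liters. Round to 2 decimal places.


V = v0 * X / (k * (1 - X))
V = 42 * 0.59 / (1.63 * (1 - 0.59))
V = 24.78 / (1.63 * 0.41)
V = 24.78 / 0.6683
V = 37.08 L


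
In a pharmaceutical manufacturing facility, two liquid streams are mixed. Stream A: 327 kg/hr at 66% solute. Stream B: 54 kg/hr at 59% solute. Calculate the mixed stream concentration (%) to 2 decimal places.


Mass balance on solute: F1*x1 + F2*x2 = F3*x3
F3 = F1 + F2 = 327 + 54 = 381 kg/hr
x3 = (F1*x1 + F2*x2)/F3
x3 = (327*0.66 + 54*0.59) / 381
x3 = 65.01%


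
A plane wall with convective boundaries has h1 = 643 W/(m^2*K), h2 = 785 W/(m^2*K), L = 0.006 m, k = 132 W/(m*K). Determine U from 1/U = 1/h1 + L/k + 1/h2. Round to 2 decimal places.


1/U = 1/h1 + L/k + 1/h2
1/U = 1/643 + 0.006/132 + 1/785
1/U = 0.00155521 + 4.54545e-05 + 0.0012738854
1/U = 0.0028745499
U = 347.88 W/(m^2*K)


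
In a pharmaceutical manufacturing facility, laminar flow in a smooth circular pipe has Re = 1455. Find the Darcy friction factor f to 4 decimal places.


f = 64 / Re
f = 64 / 1455
f = 0.0440


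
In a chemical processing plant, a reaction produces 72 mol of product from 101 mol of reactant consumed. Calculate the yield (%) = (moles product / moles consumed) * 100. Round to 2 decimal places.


Yield = (moles product / moles consumed) * 100%
Yield = (72 / 101) * 100
Yield = 0.7129 * 100
Yield = 71.29%


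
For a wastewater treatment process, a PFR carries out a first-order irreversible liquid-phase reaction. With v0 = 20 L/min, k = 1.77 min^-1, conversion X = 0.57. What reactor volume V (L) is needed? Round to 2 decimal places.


V = (v0/k) * ln(1/(1-X))
V = (20/1.77) * ln(1/(1-0.57))
V = 11.299435 * ln(2.325581)
V = 11.299435 * 0.84397
V = 9.54 L


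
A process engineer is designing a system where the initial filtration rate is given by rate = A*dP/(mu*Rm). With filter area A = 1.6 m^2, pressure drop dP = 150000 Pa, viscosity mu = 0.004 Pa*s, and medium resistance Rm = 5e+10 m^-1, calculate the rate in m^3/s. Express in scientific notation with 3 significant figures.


rate = A * dP / (mu * Rm)
rate = 1.6 * 150000 / (0.004 * 5e+10)
rate = 240000.0 / 2.000e+08
rate = 1.20e-03 m^3/s


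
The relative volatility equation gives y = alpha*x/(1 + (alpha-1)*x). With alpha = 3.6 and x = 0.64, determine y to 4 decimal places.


y = alpha*x / (1 + (alpha-1)*x)
y = 3.6*0.64 / (1 + (3.6-1)*0.64)
y = 2.304 / (1 + 1.664)
y = 2.304 / 2.664
y = 0.8649


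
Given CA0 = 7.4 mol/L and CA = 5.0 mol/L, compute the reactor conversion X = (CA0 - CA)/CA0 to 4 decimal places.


X = (CA0 - CA) / CA0
X = (7.4 - 5.0) / 7.4
X = 2.4 / 7.4
X = 0.3243


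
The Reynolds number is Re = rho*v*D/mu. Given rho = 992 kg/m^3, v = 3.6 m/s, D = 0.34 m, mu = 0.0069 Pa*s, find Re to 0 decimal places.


Re = rho * v * D / mu
Re = 992 * 3.6 * 0.34 / 0.0069
Re = 1214.208 / 0.0069
Re = 175972


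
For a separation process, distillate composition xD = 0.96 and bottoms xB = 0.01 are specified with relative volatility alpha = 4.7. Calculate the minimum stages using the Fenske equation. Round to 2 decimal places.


N_min = ln((xD*(1-xB))/(xB*(1-xD))) / ln(alpha)
Numerator inside ln: 0.9504 / 0.0004 = 2376.0
ln(2376.0) = 7.773174
ln(alpha) = ln(4.7) = 1.547563
N_min = 7.773174 / 1.547563 = 5.02


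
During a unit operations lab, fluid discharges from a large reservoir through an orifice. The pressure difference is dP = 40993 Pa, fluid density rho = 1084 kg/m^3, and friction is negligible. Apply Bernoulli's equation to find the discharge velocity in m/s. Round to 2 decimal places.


v = sqrt(2*dP/rho)
v = sqrt(2*40993/1084)
v = sqrt(75.632841)
v = 8.70 m/s


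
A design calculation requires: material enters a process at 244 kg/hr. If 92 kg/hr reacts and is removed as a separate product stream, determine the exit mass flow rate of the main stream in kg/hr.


Steady-state mass balance on the main outlet: F_out = F_in - F_removed
F_out = 244 - 92
F_out = 152 kg/hr


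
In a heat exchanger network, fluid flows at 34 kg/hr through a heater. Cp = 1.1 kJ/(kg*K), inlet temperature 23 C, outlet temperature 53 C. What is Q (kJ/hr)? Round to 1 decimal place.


Q = m_dot * Cp * (T2 - T1)
Q = 34 * 1.1 * (53 - 23)
Q = 34 * 1.1 * 30
Q = 1122.0 kJ/hr


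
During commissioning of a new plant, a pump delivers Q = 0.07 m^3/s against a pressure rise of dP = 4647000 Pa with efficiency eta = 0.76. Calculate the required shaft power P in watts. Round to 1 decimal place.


P = Q * dP / eta
P = 0.07 * 4647000 / 0.76
P = 325290.0 / 0.76
P = 428013.2 W


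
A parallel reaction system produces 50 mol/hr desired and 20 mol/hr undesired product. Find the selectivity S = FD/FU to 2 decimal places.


S = desired product rate / undesired product rate
S = 50 / 20
S = 2.50


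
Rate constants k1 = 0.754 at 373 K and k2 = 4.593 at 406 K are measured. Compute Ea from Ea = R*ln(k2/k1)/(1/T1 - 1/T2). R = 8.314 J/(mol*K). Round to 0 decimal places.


Ea = R * ln(k2/k1) / (1/T1 - 1/T2)
ln(k2/k1) = ln(4.593/0.754) = 1.8068963
1/T1 - 1/T2 = 1/373 - 1/406 = 0.00021791096
Ea = 8.314 * 1.8068963 / 0.00021791096
Ea = 68939 J/mol


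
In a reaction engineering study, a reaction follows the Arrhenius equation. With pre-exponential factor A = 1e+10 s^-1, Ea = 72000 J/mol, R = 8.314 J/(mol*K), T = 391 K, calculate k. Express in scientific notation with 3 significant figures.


k = A * exp(-Ea/(R*T))
k = 1e+10 * exp(-72000 / (8.314 * 391))
k = 1e+10 * exp(-22.148571)
k = 2.40e+00


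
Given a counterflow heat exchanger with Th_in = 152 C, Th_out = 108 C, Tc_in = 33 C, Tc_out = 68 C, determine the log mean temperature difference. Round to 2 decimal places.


dT1 = Th_in - Tc_out = 152 - 68 = 84
dT2 = Th_out - Tc_in = 108 - 33 = 75
LMTD = (dT1 - dT2) / ln(dT1/dT2)
LMTD = (84 - 75) / ln(84/75)
LMTD = 79.42 K


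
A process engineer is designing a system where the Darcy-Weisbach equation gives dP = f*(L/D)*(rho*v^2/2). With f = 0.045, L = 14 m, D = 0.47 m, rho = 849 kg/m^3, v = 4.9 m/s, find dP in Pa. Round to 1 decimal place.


dP = f * (L/D) * (rho*v^2/2)
dP = 0.045 * (14/0.47) * (849*4.9^2/2)
L/D = 29.78723404
rho*v^2/2 = 849*24.01/2 = 10192.245
dP = 0.045 * 29.78723404 * 10192.245
dP = 13661.9 Pa


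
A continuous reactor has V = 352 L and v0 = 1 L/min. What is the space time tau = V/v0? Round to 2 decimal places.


tau = V / v0
tau = 352 / 1
tau = 352.00 min


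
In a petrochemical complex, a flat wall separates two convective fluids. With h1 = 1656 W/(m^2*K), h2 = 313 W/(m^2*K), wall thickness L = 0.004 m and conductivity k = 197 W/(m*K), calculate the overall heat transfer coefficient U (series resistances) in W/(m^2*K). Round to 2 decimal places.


1/U = 1/h1 + L/k + 1/h2
1/U = 1/1656 + 0.004/197 + 1/313
1/U = 0.0006038647 + 2.03046e-05 + 0.0031948882
1/U = 0.0038190575
U = 261.84 W/(m^2*K)


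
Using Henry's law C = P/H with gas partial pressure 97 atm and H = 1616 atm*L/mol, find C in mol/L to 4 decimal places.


C = P / H
C = 97 / 1616
C = 0.0600 mol/L


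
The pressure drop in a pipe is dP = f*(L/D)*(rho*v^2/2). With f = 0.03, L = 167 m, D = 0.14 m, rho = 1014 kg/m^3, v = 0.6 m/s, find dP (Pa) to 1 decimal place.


dP = f * (L/D) * (rho*v^2/2)
dP = 0.03 * (167/0.14) * (1014*0.6^2/2)
L/D = 1192.85714286
rho*v^2/2 = 1014*0.36/2 = 182.52
dP = 0.03 * 1192.85714286 * 182.52
dP = 6531.6 Pa


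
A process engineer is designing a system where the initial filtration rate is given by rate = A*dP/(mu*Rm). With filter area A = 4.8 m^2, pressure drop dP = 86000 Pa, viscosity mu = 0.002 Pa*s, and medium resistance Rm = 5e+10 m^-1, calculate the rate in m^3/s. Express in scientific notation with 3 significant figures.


rate = A * dP / (mu * Rm)
rate = 4.8 * 86000 / (0.002 * 5e+10)
rate = 412800.0 / 1.000e+08
rate = 4.13e-03 m^3/s


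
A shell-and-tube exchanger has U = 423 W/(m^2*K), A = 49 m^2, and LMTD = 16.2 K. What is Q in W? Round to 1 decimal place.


Q = U * A * LMTD
Q = 423 * 49 * 16.2
Q = 335777.4 W


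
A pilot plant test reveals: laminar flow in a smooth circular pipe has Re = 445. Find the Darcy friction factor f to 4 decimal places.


f = 64 / Re
f = 64 / 445
f = 0.1438


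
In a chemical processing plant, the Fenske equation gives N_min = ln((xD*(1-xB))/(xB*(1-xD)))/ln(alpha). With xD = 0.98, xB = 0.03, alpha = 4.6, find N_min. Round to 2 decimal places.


N_min = ln((xD*(1-xB))/(xB*(1-xD))) / ln(alpha)
Numerator inside ln: 0.9506 / 0.0006 = 1584.333333
ln(1584.333333) = 7.367919
ln(alpha) = ln(4.6) = 1.526056
N_min = 7.367919 / 1.526056 = 4.83


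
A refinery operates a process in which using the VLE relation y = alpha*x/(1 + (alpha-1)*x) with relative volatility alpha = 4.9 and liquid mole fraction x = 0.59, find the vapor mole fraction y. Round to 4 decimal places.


y = alpha*x / (1 + (alpha-1)*x)
y = 4.9*0.59 / (1 + (4.9-1)*0.59)
y = 2.891 / (1 + 2.301)
y = 2.891 / 3.301
y = 0.8758


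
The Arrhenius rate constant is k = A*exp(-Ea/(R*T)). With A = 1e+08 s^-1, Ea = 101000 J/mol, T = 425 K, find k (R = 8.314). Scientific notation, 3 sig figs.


k = A * exp(-Ea/(R*T))
k = 1e+08 * exp(-101000 / (8.314 * 425))
k = 1e+08 * exp(-28.583962)
k = 3.86e-05


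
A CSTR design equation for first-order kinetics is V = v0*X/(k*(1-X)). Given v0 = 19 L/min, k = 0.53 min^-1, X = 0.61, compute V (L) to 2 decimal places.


V = v0 * X / (k * (1 - X))
V = 19 * 0.61 / (0.53 * (1 - 0.61))
V = 11.59 / (0.53 * 0.39)
V = 11.59 / 0.2067
V = 56.07 L


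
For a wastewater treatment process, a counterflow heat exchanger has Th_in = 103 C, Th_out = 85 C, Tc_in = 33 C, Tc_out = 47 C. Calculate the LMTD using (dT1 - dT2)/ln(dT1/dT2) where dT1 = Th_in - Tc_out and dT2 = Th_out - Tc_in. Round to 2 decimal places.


dT1 = Th_in - Tc_out = 103 - 47 = 56
dT2 = Th_out - Tc_in = 85 - 33 = 52
LMTD = (dT1 - dT2) / ln(dT1/dT2)
LMTD = (56 - 52) / ln(56/52)
LMTD = 53.98 K


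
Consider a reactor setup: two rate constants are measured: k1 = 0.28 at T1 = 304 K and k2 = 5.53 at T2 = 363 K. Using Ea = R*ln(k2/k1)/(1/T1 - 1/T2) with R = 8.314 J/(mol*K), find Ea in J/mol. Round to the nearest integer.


Ea = R * ln(k2/k1) / (1/T1 - 1/T2)
ln(k2/k1) = ln(5.53/0.28) = 2.9831535
1/T1 - 1/T2 = 1/304 - 1/363 = 0.000534652748
Ea = 8.314 * 2.9831535 / 0.000534652748
Ea = 46389 J/mol


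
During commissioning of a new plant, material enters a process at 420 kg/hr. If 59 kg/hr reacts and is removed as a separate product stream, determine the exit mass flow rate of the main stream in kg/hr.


Steady-state mass balance on the main outlet: F_out = F_in - F_removed
F_out = 420 - 59
F_out = 361 kg/hr


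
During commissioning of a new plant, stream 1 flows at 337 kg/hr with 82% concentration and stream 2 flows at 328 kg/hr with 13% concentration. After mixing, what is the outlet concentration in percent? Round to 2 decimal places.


Mass balance on solute: F1*x1 + F2*x2 = F3*x3
F3 = F1 + F2 = 337 + 328 = 665 kg/hr
x3 = (F1*x1 + F2*x2)/F3
x3 = (337*0.82 + 328*0.13) / 665
x3 = 47.97%


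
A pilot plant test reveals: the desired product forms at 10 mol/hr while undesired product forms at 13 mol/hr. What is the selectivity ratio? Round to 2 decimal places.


S = desired product rate / undesired product rate
S = 10 / 13
S = 0.77


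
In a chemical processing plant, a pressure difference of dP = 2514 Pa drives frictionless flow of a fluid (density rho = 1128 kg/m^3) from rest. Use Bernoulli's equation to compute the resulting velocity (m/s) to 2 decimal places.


v = sqrt(2*dP/rho)
v = sqrt(2*2514/1128)
v = sqrt(4.457447)
v = 2.11 m/s


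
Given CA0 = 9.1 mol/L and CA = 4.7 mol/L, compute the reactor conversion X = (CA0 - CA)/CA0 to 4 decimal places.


X = (CA0 - CA) / CA0
X = (9.1 - 4.7) / 9.1
X = 4.4 / 9.1
X = 0.4835


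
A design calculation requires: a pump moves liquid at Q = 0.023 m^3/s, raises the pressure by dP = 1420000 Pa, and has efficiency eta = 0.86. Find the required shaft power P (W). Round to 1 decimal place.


P = Q * dP / eta
P = 0.023 * 1420000 / 0.86
P = 32660.0 / 0.86
P = 37976.7 W


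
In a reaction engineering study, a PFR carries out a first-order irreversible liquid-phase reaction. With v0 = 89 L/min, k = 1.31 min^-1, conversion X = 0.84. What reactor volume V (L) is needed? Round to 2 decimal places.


V = (v0/k) * ln(1/(1-X))
V = (89/1.31) * ln(1/(1-0.84))
V = 67.938931 * ln(6.25)
V = 67.938931 * 1.832581
V = 124.50 L


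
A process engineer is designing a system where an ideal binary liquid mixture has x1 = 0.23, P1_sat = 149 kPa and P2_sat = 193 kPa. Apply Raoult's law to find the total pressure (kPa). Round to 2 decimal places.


P = x1*P1_sat + x2*P2_sat
x2 = 1 - x1 = 1 - 0.23 = 0.77
P = 0.23*149 + 0.77*193
P = 34.27 + 148.61
P = 182.88 kPa


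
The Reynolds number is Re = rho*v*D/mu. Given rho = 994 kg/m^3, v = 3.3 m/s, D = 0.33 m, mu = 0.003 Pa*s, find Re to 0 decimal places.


Re = rho * v * D / mu
Re = 994 * 3.3 * 0.33 / 0.003
Re = 1082.466 / 0.003
Re = 360822


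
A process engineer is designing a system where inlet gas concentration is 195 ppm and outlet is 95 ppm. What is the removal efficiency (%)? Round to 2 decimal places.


Efficiency = (G_in - G_out) / G_in * 100%
Efficiency = (195 - 95) / 195 * 100
Efficiency = 100 / 195 * 100
Efficiency = 51.28%


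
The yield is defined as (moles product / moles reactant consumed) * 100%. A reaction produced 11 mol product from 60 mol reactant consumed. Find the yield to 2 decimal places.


Yield = (moles product / moles consumed) * 100%
Yield = (11 / 60) * 100
Yield = 0.1833 * 100
Yield = 18.33%


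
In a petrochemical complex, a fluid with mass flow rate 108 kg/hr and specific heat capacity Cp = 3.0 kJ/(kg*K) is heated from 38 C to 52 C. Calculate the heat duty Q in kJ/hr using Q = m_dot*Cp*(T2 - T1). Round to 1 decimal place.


Q = m_dot * Cp * (T2 - T1)
Q = 108 * 3.0 * (52 - 38)
Q = 108 * 3.0 * 14
Q = 4536.0 kJ/hr


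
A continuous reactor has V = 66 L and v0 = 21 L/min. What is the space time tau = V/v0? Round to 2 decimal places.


tau = V / v0
tau = 66 / 21
tau = 3.14 min


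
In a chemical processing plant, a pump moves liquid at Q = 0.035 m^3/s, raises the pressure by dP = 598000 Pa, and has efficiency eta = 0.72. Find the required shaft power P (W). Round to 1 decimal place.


P = Q * dP / eta
P = 0.035 * 598000 / 0.72
P = 20930.0 / 0.72
P = 29069.4 W


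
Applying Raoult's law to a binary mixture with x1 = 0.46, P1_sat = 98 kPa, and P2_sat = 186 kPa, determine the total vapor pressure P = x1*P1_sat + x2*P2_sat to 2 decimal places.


P = x1*P1_sat + x2*P2_sat
x2 = 1 - x1 = 1 - 0.46 = 0.54
P = 0.46*98 + 0.54*186
P = 45.08 + 100.44
P = 145.52 kPa


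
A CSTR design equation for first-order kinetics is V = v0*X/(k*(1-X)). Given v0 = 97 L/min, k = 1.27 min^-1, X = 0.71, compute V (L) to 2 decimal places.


V = v0 * X / (k * (1 - X))
V = 97 * 0.71 / (1.27 * (1 - 0.71))
V = 68.87 / (1.27 * 0.29)
V = 68.87 / 0.3683
V = 186.99 L


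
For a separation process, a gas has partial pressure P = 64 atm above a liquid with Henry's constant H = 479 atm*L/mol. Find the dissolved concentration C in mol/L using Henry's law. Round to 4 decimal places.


C = P / H
C = 64 / 479
C = 0.1336 mol/L


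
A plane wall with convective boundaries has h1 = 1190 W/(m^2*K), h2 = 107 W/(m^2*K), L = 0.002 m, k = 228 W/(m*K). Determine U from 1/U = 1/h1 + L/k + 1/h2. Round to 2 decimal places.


1/U = 1/h1 + L/k + 1/h2
1/U = 1/1190 + 0.002/228 + 1/107
1/U = 0.0008403361 + 8.7719e-06 + 0.0093457944
1/U = 0.0101949024
U = 98.09 W/(m^2*K)


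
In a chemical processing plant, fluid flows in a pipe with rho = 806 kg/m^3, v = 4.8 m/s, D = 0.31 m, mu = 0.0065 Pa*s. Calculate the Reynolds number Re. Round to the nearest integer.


Re = rho * v * D / mu
Re = 806 * 4.8 * 0.31 / 0.0065
Re = 1199.328 / 0.0065
Re = 184512


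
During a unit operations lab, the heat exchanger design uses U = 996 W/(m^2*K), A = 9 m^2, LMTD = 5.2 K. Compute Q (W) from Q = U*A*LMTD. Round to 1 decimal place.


Q = U * A * LMTD
Q = 996 * 9 * 5.2
Q = 46612.8 W


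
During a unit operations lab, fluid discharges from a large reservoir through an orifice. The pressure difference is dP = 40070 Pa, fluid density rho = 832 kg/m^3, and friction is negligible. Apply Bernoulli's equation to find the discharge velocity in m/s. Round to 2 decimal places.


v = sqrt(2*dP/rho)
v = sqrt(2*40070/832)
v = sqrt(96.322115)
v = 9.81 m/s


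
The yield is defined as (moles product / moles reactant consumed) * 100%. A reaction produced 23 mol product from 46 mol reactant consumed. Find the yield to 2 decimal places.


Yield = (moles product / moles consumed) * 100%
Yield = (23 / 46) * 100
Yield = 0.5 * 100
Yield = 50.00%


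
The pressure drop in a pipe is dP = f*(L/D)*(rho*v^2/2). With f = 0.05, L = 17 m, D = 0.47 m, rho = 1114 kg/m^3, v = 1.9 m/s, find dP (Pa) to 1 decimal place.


dP = f * (L/D) * (rho*v^2/2)
dP = 0.05 * (17/0.47) * (1114*1.9^2/2)
L/D = 36.17021277
rho*v^2/2 = 1114*3.61/2 = 2010.77
dP = 0.05 * 36.17021277 * 2010.77
dP = 3636.5 Pa


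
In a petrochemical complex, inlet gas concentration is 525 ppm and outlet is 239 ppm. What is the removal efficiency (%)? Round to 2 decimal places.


Efficiency = (G_in - G_out) / G_in * 100%
Efficiency = (525 - 239) / 525 * 100
Efficiency = 286 / 525 * 100
Efficiency = 54.48%


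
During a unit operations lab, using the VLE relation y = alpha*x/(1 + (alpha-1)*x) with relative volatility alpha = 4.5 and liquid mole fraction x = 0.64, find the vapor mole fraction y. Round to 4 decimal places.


y = alpha*x / (1 + (alpha-1)*x)
y = 4.5*0.64 / (1 + (4.5-1)*0.64)
y = 2.88 / (1 + 2.24)
y = 2.88 / 3.24
y = 0.8889


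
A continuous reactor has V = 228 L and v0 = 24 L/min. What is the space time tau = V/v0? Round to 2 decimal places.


tau = V / v0
tau = 228 / 24
tau = 9.50 min


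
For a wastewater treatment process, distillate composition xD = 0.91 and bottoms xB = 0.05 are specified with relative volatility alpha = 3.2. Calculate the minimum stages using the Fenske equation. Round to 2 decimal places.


N_min = ln((xD*(1-xB))/(xB*(1-xD))) / ln(alpha)
Numerator inside ln: 0.8645 / 0.0045 = 192.111111
ln(192.111111) = 5.258074
ln(alpha) = ln(3.2) = 1.163151
N_min = 5.258074 / 1.163151 = 4.52


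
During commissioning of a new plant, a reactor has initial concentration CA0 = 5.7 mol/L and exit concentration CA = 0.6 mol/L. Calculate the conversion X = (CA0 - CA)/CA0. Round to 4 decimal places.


X = (CA0 - CA) / CA0
X = (5.7 - 0.6) / 5.7
X = 5.1 / 5.7
X = 0.8947


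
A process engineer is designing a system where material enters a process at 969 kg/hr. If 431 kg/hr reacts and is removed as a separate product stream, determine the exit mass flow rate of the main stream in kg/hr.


Steady-state mass balance on the main outlet: F_out = F_in - F_removed
F_out = 969 - 431
F_out = 538 kg/hr


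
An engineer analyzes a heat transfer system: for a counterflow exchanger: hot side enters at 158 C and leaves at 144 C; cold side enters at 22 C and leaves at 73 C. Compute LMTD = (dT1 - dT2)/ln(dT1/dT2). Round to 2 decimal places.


dT1 = Th_in - Tc_out = 158 - 73 = 85
dT2 = Th_out - Tc_in = 144 - 22 = 122
LMTD = (dT1 - dT2) / ln(dT1/dT2)
LMTD = (85 - 122) / ln(85/122)
LMTD = 102.39 K


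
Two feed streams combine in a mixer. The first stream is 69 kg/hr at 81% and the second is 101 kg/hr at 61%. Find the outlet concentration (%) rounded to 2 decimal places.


Mass balance on solute: F1*x1 + F2*x2 = F3*x3
F3 = F1 + F2 = 69 + 101 = 170 kg/hr
x3 = (F1*x1 + F2*x2)/F3
x3 = (69*0.81 + 101*0.61) / 170
x3 = 69.12%


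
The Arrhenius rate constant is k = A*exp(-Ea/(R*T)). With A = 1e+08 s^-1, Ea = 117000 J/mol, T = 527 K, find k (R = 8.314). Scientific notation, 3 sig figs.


k = A * exp(-Ea/(R*T))
k = 1e+08 * exp(-117000 / (8.314 * 527))
k = 1e+08 * exp(-26.703318)
k = 2.53e-04


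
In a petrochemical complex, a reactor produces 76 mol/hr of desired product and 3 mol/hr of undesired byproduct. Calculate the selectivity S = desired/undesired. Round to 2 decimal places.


S = desired product rate / undesired product rate
S = 76 / 3
S = 25.33


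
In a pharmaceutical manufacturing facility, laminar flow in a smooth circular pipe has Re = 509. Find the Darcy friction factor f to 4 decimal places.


f = 64 / Re
f = 64 / 509
f = 0.1257


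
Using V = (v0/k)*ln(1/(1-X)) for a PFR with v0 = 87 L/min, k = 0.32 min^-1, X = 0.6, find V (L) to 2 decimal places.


V = (v0/k) * ln(1/(1-X))
V = (87/0.32) * ln(1/(1-0.6))
V = 271.875 * ln(2.5)
V = 271.875 * 0.916291
V = 249.12 L


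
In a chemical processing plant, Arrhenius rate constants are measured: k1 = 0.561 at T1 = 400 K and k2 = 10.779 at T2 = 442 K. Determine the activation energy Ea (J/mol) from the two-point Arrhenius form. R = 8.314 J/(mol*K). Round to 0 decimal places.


Ea = R * ln(k2/k1) / (1/T1 - 1/T2)
ln(k2/k1) = ln(10.779/0.561) = 2.9556342
1/T1 - 1/T2 = 1/400 - 1/442 = 0.000237556561
Ea = 8.314 * 2.9556342 / 0.000237556561
Ea = 103441 J/mol


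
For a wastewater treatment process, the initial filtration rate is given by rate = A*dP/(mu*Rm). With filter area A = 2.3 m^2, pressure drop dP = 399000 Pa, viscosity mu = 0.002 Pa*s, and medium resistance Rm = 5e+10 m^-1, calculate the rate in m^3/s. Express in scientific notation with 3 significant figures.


rate = A * dP / (mu * Rm)
rate = 2.3 * 399000 / (0.002 * 5e+10)
rate = 917700.0 / 1.000e+08
rate = 9.18e-03 m^3/s


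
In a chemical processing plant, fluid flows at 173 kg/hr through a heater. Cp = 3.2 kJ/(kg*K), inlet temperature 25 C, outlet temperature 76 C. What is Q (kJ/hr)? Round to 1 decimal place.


Q = m_dot * Cp * (T2 - T1)
Q = 173 * 3.2 * (76 - 25)
Q = 173 * 3.2 * 51
Q = 28233.6 kJ/hr


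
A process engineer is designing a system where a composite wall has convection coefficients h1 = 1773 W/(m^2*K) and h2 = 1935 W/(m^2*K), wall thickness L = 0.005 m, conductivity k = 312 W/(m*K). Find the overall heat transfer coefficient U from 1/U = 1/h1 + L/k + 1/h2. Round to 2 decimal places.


1/U = 1/h1 + L/k + 1/h2
1/U = 1/1773 + 0.005/312 + 1/1935
1/U = 0.0005640158 + 1.60256e-05 + 0.0005167959
1/U = 0.0010968373
U = 911.71 W/(m^2*K)


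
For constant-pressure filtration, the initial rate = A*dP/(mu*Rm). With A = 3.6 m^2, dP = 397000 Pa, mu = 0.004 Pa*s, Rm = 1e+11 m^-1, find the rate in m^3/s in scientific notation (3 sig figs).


rate = A * dP / (mu * Rm)
rate = 3.6 * 397000 / (0.004 * 1e+11)
rate = 1429200.0 / 4.000e+08
rate = 3.57e-03 m^3/s


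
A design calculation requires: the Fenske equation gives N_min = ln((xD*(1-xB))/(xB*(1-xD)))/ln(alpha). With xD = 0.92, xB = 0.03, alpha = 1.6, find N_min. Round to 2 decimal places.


N_min = ln((xD*(1-xB))/(xB*(1-xD))) / ln(alpha)
Numerator inside ln: 0.8924 / 0.0024 = 371.833333
ln(371.833333) = 5.918446
ln(alpha) = ln(1.6) = 0.470004
N_min = 5.918446 / 0.470004 = 12.59


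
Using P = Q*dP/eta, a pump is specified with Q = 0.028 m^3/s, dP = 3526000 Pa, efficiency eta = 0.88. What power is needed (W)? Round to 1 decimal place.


P = Q * dP / eta
P = 0.028 * 3526000 / 0.88
P = 98728.0 / 0.88
P = 112190.9 W


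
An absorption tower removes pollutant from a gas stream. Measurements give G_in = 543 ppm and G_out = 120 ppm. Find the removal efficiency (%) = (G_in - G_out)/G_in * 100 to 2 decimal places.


Efficiency = (G_in - G_out) / G_in * 100%
Efficiency = (543 - 120) / 543 * 100
Efficiency = 423 / 543 * 100
Efficiency = 77.90%


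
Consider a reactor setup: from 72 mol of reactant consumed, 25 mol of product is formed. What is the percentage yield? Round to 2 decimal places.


Yield = (moles product / moles consumed) * 100%
Yield = (25 / 72) * 100
Yield = 0.3472 * 100
Yield = 34.72%


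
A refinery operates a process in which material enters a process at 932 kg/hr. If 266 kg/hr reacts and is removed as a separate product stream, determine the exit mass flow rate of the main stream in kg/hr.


Steady-state mass balance on the main outlet: F_out = F_in - F_removed
F_out = 932 - 266
F_out = 666 kg/hr


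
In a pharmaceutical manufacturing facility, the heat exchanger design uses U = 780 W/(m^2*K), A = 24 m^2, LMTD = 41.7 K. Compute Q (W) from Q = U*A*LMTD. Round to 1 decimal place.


Q = U * A * LMTD
Q = 780 * 24 * 41.7
Q = 780624.0 W


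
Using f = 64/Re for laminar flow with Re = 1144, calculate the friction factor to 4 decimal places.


f = 64 / Re
f = 64 / 1144
f = 0.0559


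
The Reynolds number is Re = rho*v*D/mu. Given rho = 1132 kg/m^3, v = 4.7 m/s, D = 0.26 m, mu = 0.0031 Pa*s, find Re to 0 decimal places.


Re = rho * v * D / mu
Re = 1132 * 4.7 * 0.26 / 0.0031
Re = 1383.304 / 0.0031
Re = 446227


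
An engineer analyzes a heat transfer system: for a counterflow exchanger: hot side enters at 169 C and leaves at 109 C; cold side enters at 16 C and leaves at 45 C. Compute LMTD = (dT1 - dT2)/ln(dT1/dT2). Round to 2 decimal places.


dT1 = Th_in - Tc_out = 169 - 45 = 124
dT2 = Th_out - Tc_in = 109 - 16 = 93
LMTD = (dT1 - dT2) / ln(dT1/dT2)
LMTD = (124 - 93) / ln(124/93)
LMTD = 107.76 K


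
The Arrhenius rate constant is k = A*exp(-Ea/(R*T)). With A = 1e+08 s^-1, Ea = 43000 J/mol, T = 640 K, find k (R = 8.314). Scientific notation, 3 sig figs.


k = A * exp(-Ea/(R*T))
k = 1e+08 * exp(-43000 / (8.314 * 640))
k = 1e+08 * exp(-8.081248)
k = 3.09e+04


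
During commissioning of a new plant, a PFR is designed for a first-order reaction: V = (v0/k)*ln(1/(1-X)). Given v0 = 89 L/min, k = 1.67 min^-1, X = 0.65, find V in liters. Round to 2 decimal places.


V = (v0/k) * ln(1/(1-X))
V = (89/1.67) * ln(1/(1-0.65))
V = 53.293413 * ln(2.857143)
V = 53.293413 * 1.049822
V = 55.95 L


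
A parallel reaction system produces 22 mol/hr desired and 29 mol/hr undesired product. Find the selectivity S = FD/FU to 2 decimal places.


S = desired product rate / undesired product rate
S = 22 / 29
S = 0.76


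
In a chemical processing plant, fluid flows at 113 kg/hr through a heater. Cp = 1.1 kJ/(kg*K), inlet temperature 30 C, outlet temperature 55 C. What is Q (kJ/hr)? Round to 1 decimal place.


Q = m_dot * Cp * (T2 - T1)
Q = 113 * 1.1 * (55 - 30)
Q = 113 * 1.1 * 25
Q = 3107.5 kJ/hr


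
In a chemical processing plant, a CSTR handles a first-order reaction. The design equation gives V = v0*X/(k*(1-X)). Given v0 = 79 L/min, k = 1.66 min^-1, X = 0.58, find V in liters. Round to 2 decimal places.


V = v0 * X / (k * (1 - X))
V = 79 * 0.58 / (1.66 * (1 - 0.58))
V = 45.82 / (1.66 * 0.42)
V = 45.82 / 0.6972
V = 65.72 L


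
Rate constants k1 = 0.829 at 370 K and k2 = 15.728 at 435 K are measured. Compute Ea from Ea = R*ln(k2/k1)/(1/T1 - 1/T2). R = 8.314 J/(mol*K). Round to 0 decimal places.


Ea = R * ln(k2/k1) / (1/T1 - 1/T2)
ln(k2/k1) = ln(15.728/0.829) = 2.9429777
1/T1 - 1/T2 = 1/370 - 1/435 = 0.000403852128
Ea = 8.314 * 2.9429777 / 0.000403852128
Ea = 60586 J/mol


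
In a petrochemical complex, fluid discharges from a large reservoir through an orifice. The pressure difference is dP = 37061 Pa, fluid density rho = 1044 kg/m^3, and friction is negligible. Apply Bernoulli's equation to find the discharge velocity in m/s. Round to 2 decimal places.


v = sqrt(2*dP/rho)
v = sqrt(2*37061/1044)
v = sqrt(70.998084)
v = 8.43 m/s


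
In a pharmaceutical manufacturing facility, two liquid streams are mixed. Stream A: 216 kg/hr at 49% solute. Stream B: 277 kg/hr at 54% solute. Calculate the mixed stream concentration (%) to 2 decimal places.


Mass balance on solute: F1*x1 + F2*x2 = F3*x3
F3 = F1 + F2 = 216 + 277 = 493 kg/hr
x3 = (F1*x1 + F2*x2)/F3
x3 = (216*0.49 + 277*0.54) / 493
x3 = 51.81%


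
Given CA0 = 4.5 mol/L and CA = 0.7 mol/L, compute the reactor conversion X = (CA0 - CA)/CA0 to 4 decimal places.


X = (CA0 - CA) / CA0
X = (4.5 - 0.7) / 4.5
X = 3.8 / 4.5
X = 0.8444


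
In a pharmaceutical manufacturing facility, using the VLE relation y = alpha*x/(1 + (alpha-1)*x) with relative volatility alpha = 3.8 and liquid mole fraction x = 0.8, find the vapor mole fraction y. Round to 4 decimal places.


y = alpha*x / (1 + (alpha-1)*x)
y = 3.8*0.8 / (1 + (3.8-1)*0.8)
y = 3.04 / (1 + 2.24)
y = 3.04 / 3.24
y = 0.9383


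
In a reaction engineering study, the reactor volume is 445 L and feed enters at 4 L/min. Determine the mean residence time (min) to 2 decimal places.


tau = V / v0
tau = 445 / 4
tau = 111.25 min


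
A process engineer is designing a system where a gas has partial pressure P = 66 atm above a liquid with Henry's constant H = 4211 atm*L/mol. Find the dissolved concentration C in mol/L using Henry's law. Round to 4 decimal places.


C = P / H
C = 66 / 4211
C = 0.0157 mol/L


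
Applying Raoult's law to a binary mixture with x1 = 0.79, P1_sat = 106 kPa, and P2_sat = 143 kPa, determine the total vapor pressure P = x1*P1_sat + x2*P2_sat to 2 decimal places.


P = x1*P1_sat + x2*P2_sat
x2 = 1 - x1 = 1 - 0.79 = 0.21
P = 0.79*106 + 0.21*143
P = 83.74 + 30.03
P = 113.77 kPa


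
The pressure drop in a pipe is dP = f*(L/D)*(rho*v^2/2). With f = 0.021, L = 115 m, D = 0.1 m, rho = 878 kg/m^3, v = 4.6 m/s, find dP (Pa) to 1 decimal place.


dP = f * (L/D) * (rho*v^2/2)
dP = 0.021 * (115/0.1) * (878*4.6^2/2)
L/D = 1150.0
rho*v^2/2 = 878*21.16/2 = 9289.24
dP = 0.021 * 1150.0 * 9289.24
dP = 224335.1 Pa


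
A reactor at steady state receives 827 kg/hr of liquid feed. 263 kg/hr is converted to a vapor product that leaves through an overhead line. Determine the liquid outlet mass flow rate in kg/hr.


Steady-state mass balance on the main outlet: F_out = F_in - F_removed
F_out = 827 - 263
F_out = 564 kg/hr


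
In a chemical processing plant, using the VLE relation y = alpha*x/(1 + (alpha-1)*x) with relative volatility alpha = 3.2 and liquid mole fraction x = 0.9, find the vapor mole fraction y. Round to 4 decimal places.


y = alpha*x / (1 + (alpha-1)*x)
y = 3.2*0.9 / (1 + (3.2-1)*0.9)
y = 2.88 / (1 + 1.98)
y = 2.88 / 2.98
y = 0.9664


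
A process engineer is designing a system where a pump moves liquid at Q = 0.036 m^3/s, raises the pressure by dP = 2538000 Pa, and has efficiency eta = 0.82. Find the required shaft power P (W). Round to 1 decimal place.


P = Q * dP / eta
P = 0.036 * 2538000 / 0.82
P = 91368.0 / 0.82
P = 111424.4 W


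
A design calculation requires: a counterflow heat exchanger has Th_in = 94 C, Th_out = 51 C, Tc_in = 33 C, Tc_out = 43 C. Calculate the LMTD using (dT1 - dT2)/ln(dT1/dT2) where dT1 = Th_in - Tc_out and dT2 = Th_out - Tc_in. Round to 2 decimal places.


dT1 = Th_in - Tc_out = 94 - 43 = 51
dT2 = Th_out - Tc_in = 51 - 33 = 18
LMTD = (dT1 - dT2) / ln(dT1/dT2)
LMTD = (51 - 18) / ln(51/18)
LMTD = 31.69 K


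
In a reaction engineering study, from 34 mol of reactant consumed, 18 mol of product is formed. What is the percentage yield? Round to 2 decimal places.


Yield = (moles product / moles consumed) * 100%
Yield = (18 / 34) * 100
Yield = 0.5294 * 100
Yield = 52.94%


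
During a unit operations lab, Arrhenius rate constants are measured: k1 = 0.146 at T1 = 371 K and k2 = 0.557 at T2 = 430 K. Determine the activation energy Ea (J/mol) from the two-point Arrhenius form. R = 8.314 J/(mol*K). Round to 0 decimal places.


Ea = R * ln(k2/k1) / (1/T1 - 1/T2)
ln(k2/k1) = ln(0.557/0.146) = 1.3389586
1/T1 - 1/T2 = 1/371 - 1/430 = 0.000369836394
Ea = 8.314 * 1.3389586 / 0.000369836394
Ea = 30100 J/mol


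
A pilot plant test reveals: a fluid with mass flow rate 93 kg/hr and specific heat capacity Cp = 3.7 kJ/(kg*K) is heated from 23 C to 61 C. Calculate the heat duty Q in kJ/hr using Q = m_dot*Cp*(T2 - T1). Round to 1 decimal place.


Q = m_dot * Cp * (T2 - T1)
Q = 93 * 3.7 * (61 - 23)
Q = 93 * 3.7 * 38
Q = 13075.8 kJ/hr


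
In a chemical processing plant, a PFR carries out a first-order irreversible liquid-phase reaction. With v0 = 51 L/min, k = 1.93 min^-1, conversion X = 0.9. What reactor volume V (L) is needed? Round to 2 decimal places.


V = (v0/k) * ln(1/(1-X))
V = (51/1.93) * ln(1/(1-0.9))
V = 26.42487 * ln(10.0)
V = 26.42487 * 2.302585
V = 60.85 L


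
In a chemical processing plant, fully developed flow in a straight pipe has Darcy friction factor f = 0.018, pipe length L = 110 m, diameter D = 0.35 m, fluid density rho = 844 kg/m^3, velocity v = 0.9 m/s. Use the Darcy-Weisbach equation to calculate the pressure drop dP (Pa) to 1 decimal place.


dP = f * (L/D) * (rho*v^2/2)
dP = 0.018 * (110/0.35) * (844*0.9^2/2)
L/D = 314.28571429
rho*v^2/2 = 844*0.81/2 = 341.82
dP = 0.018 * 314.28571429 * 341.82
dP = 1933.7 Pa


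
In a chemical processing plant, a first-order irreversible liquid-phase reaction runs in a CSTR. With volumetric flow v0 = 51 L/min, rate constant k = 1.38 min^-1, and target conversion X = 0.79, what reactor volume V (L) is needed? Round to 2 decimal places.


V = v0 * X / (k * (1 - X))
V = 51 * 0.79 / (1.38 * (1 - 0.79))
V = 40.29 / (1.38 * 0.21)
V = 40.29 / 0.2898
V = 139.03 L


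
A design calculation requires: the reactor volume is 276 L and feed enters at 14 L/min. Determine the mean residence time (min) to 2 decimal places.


tau = V / v0
tau = 276 / 14
tau = 19.71 min


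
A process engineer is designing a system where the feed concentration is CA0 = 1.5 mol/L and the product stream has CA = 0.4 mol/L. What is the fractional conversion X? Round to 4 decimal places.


X = (CA0 - CA) / CA0
X = (1.5 - 0.4) / 1.5
X = 1.1 / 1.5
X = 0.7333


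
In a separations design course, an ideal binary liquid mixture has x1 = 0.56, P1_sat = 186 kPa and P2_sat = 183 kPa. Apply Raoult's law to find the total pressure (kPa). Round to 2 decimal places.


P = x1*P1_sat + x2*P2_sat
x2 = 1 - x1 = 1 - 0.56 = 0.44
P = 0.56*186 + 0.44*183
P = 104.16 + 80.52
P = 184.68 kPa


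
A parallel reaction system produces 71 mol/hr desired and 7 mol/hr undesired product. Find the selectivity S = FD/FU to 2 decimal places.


S = desired product rate / undesired product rate
S = 71 / 7
S = 10.14


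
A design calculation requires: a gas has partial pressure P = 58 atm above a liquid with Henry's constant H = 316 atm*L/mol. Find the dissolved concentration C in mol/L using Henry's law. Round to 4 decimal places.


C = P / H
C = 58 / 316
C = 0.1835 mol/L


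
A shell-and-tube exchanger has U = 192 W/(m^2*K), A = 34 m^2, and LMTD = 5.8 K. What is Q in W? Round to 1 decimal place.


Q = U * A * LMTD
Q = 192 * 34 * 5.8
Q = 37862.4 W


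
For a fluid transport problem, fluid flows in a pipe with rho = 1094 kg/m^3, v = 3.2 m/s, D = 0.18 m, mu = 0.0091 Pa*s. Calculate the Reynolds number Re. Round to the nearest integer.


Re = rho * v * D / mu
Re = 1094 * 3.2 * 0.18 / 0.0091
Re = 630.144 / 0.0091
Re = 69247


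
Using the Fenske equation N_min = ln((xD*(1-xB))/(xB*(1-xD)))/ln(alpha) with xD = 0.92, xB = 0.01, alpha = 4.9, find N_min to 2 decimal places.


N_min = ln((xD*(1-xB))/(xB*(1-xD))) / ln(alpha)
Numerator inside ln: 0.9108 / 0.0008 = 1138.5
ln(1138.5) = 7.037467
ln(alpha) = ln(4.9) = 1.589235
N_min = 7.037467 / 1.589235 = 4.43


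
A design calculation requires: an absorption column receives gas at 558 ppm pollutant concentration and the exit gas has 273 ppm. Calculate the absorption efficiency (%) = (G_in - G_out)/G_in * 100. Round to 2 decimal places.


Efficiency = (G_in - G_out) / G_in * 100%
Efficiency = (558 - 273) / 558 * 100
Efficiency = 285 / 558 * 100
Efficiency = 51.08%


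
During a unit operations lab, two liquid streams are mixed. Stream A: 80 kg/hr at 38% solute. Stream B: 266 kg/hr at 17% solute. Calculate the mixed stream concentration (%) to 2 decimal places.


Mass balance on solute: F1*x1 + F2*x2 = F3*x3
F3 = F1 + F2 = 80 + 266 = 346 kg/hr
x3 = (F1*x1 + F2*x2)/F3
x3 = (80*0.38 + 266*0.17) / 346
x3 = 21.86%


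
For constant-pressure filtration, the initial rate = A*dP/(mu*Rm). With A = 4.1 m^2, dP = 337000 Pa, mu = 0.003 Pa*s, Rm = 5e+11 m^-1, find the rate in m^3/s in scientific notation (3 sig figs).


rate = A * dP / (mu * Rm)
rate = 4.1 * 337000 / (0.003 * 5e+11)
rate = 1381700.0 / 1.500e+09
rate = 9.21e-04 m^3/s


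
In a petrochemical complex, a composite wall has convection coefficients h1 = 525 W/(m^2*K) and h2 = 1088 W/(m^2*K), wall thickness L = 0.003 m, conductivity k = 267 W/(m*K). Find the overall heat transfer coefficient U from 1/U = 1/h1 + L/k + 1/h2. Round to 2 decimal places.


1/U = 1/h1 + L/k + 1/h2
1/U = 1/525 + 0.003/267 + 1/1088
1/U = 0.0019047619 + 1.1236e-05 + 0.0009191176
1/U = 0.0028351155
U = 352.72 W/(m^2*K)


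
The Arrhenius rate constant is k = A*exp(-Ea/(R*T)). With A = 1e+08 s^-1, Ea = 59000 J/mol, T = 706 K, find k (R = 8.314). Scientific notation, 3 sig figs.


k = A * exp(-Ea/(R*T))
k = 1e+08 * exp(-59000 / (8.314 * 706))
k = 1e+08 * exp(-10.051648)
k = 4.31e+03


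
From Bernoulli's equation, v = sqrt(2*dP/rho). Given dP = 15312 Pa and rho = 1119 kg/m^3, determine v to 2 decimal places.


v = sqrt(2*dP/rho)
v = sqrt(2*15312/1119)
v = sqrt(27.367292)
v = 5.23 m/s


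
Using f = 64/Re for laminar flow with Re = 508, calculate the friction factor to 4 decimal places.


f = 64 / Re
f = 64 / 508
f = 0.1260


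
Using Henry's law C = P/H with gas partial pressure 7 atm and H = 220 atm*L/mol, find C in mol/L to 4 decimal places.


C = P / H
C = 7 / 220
C = 0.0318 mol/L


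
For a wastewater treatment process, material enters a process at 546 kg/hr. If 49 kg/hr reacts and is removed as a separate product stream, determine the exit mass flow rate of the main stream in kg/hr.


Steady-state mass balance on the main outlet: F_out = F_in - F_removed
F_out = 546 - 49
F_out = 497 kg/hr


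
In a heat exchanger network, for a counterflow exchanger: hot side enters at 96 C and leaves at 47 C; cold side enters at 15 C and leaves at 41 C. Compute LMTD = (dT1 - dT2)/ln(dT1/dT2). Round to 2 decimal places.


dT1 = Th_in - Tc_out = 96 - 41 = 55
dT2 = Th_out - Tc_in = 47 - 15 = 32
LMTD = (dT1 - dT2) / ln(dT1/dT2)
LMTD = (55 - 32) / ln(55/32)
LMTD = 42.47 K


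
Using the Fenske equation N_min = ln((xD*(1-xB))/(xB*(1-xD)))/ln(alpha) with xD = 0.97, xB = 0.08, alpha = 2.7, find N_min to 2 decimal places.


N_min = ln((xD*(1-xB))/(xB*(1-xD))) / ln(alpha)
Numerator inside ln: 0.8924 / 0.0024 = 371.833333
ln(371.833333) = 5.918446
ln(alpha) = ln(2.7) = 0.993252
N_min = 5.918446 / 0.993252 = 5.96


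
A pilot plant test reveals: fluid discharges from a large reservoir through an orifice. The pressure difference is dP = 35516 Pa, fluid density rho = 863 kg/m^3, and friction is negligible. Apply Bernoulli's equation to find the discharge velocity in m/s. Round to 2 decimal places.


v = sqrt(2*dP/rho)
v = sqrt(2*35516/863)
v = sqrt(82.308227)
v = 9.07 m/s
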